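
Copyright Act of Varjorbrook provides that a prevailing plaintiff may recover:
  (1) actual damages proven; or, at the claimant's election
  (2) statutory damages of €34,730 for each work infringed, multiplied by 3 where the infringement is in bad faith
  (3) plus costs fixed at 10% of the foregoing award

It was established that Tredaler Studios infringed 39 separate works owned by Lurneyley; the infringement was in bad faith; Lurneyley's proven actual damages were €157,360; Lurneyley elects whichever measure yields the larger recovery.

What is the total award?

Statutory damages: 39 × €34,730 = €1,354,470
Trebled: 3 × €1,354,470 = €4,063,410
Greater of actual damages (€157,360) or enhanced statutory damages (€4,063,410): €4,063,410
Costs: 10% of €4,063,410 = €406,341
Award plus costs: €4,063,410 + €406,341 = €4,469,751

€4,469,751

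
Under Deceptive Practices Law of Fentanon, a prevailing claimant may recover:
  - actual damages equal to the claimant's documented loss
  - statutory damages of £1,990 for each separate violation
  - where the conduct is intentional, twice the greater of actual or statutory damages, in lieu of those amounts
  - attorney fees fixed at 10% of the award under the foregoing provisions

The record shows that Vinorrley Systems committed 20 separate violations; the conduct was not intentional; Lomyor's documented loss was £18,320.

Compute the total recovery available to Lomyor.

Statutory damages: 20 × £1,990 = £39,800
Conduct not intentional: the in-lieu enhancement does not apply.
Actual plus statutory damages: £18,320 + £39,800 = £58,120
Attorney fees: 10% of £58,120 = £5,812
Total recovery: £58,120 + £5,812 = £63,932

Total recovery: £63,932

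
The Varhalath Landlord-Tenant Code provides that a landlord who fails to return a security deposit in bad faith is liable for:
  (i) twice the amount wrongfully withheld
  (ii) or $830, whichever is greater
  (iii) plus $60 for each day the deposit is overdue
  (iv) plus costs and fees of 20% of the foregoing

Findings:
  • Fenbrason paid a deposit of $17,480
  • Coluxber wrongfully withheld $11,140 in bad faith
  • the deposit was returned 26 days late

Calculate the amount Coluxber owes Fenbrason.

Recovery: $28,608

Doubled: 2 × $11,140 = $22,280
Minimum $830: $22,280 meets the minimum, no increase.
Late-return penalty: 26 × $60 = $1,560
Damages plus late penalty: $22,280 + $1,560 = $23,840
Costs and fees: 20% of $23,840 = $4,768
Total recovery: $23,840 + $4,768 = $28,608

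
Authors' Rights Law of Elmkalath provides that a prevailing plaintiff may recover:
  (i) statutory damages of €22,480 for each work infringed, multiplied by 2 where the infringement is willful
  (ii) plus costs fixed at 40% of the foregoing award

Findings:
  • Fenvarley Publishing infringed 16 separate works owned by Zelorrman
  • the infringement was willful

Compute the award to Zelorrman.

€1,007,104

Statutory damages: 16 × €22,480 = €359,680
Doubled: 2 × €359,680 = €719,360
Costs: 40% of €719,360 = €287,744
Award plus costs: €719,360 + €287,744 = €1,007,104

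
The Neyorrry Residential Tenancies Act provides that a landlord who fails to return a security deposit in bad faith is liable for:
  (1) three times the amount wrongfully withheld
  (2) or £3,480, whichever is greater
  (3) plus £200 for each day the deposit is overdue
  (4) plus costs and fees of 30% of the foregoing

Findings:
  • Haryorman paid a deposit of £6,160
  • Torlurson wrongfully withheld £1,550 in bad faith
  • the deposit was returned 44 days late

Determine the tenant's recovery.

£17,485

Trebled: 3 × £1,550 = £4,650
Minimum £3,480: £4,650 meets the minimum, no increase.
Late-return penalty: 44 × £200 = £8,800
Damages plus late penalty: £4,650 + £8,800 = £13,450
Costs and fees: 30% of £13,450 = £4,035
Total recovery: £13,450 + £4,035 = £17,485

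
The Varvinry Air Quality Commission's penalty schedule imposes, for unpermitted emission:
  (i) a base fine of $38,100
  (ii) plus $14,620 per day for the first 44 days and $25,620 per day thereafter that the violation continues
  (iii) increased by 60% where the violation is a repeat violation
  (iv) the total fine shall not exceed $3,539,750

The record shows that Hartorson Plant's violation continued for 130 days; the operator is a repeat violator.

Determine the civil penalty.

First 44 days: 44 × $14,620 = $643,280
Remaining days: (130 − 44) × $25,620 = $2,203,320
Per-day component: $643,280 + $2,203,320 = $2,846,600
Base plus per-day: $38,100 + $2,846,600 = $2,884,700
Enhancement: 60% of $2,884,700 = $1,730,820
Enhanced fine: $2,884,700 + $1,730,820 = $4,615,520
Cap at $3,539,750: $4,615,520 exceeds the cap → $3,539,750

$3,539,750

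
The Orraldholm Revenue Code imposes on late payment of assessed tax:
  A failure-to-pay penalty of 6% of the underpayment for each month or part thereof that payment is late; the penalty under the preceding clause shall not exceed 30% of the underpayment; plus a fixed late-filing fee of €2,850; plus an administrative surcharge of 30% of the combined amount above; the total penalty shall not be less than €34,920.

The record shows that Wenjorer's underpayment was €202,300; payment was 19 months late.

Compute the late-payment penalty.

€82,602

Accrued rate: 6% × 19 = 114%, capped at 30% → 30%
Failure-to-pay penalty: 30% of €202,300 = €60,690
Penalty before surcharge: €60,690 + €2,850 = €63,540
Administrative surcharge: 30% of €63,540 = €19,062
Total penalty: €63,540 + €19,062 = €82,602
Minimum €34,920: €82,602 meets the minimum, no increase.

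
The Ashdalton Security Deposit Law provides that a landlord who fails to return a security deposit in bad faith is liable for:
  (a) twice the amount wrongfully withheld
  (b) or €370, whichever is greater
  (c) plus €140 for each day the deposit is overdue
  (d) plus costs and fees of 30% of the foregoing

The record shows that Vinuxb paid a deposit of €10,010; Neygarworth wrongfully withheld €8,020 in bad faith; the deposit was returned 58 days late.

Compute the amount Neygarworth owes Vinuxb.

Doubled: 2 × €8,020 = €16,040
Minimum €370: €16,040 meets the minimum, no increase.
Late-return penalty: 58 × €140 = €8,120
Damages plus late penalty: €16,040 + €8,120 = €24,160
Costs and fees: 30% of €24,160 = €7,248
Total recovery: €24,160 + €7,248 = €31,408

Recovery: €31,408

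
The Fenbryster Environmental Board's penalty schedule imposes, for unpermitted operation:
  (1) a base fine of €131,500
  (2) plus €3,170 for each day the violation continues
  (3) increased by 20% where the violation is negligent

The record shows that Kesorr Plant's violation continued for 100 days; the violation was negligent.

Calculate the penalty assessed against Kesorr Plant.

Per-day component: 100 × €3,170 = €317,000
Base plus per-day: €131,500 + €317,000 = €448,500
Enhancement: 20% of €448,500 = €89,700
Enhanced fine: €448,500 + €89,700 = €538,200

€538,200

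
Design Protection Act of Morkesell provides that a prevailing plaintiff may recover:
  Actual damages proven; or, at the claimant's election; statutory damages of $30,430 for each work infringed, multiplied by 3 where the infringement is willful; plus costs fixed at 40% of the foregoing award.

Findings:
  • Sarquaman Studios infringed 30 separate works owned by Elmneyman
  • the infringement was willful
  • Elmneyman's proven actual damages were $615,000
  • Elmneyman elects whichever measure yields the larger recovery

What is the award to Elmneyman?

Statutory damages: 30 × $30,430 = $912,900
Trebled: 3 × $912,900 = $2,738,700
Greater of actual damages ($615,000) or enhanced statutory damages ($2,738,700): $2,738,700
Costs: 40% of $2,738,700 = $1,095,480
Award plus costs: $2,738,700 + $1,095,480 = $3,834,180

$3,834,180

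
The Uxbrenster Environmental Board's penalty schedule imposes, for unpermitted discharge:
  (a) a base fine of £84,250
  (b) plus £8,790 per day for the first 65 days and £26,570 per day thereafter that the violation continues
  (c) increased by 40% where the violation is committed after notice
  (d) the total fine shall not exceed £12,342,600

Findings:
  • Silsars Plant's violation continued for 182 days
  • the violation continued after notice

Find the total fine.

£5,270,006

First 65 days: 65 × £8,790 = £571,350
Remaining days: (182 − 65) × £26,570 = £3,108,690
Per-day component: £571,350 + £3,108,690 = £3,680,040
Base plus per-day: £84,250 + £3,680,040 = £3,764,290
Enhancement: 40% of £3,764,290 = £1,505,716
Enhanced fine: £3,764,290 + £1,505,716 = £5,270,006
Cap at £12,342,600: £5,270,006 is within the cap, no reduction.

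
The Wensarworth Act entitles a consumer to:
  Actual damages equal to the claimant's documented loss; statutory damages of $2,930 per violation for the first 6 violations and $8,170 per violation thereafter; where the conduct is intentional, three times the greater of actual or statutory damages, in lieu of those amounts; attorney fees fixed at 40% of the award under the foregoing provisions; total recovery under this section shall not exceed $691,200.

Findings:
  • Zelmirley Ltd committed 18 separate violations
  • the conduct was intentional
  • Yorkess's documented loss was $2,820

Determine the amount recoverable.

$485,604

First 6 violations: 6 × $2,930 = $17,580
Remaining violations: (18 − 6) × $8,170 = $98,040
Statutory damages: $17,580 + $98,040 = $115,620
Greater of actual damages ($2,820) or statutory damages ($115,620): $115,620
Trebled: 3 × $115,620 = $346,860
Attorney fees: 40% of $346,860 = $138,744
Total before cap: $346,860 + $138,744 = $485,604
Cap at $691,200: $485,604 is within the cap, no reduction.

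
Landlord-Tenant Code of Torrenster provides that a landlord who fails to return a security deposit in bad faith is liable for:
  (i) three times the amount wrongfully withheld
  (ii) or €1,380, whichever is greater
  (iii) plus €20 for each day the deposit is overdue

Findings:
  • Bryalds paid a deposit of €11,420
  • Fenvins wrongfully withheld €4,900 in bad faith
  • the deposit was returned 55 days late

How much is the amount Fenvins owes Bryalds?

Recovery: €15,800

Trebled: 3 × €4,900 = €14,700
Minimum €1,380: €14,700 meets the minimum, no increase.
Late-return penalty: 55 × €20 = €1,100
Damages plus late penalty: €14,700 + €1,100 = €15,800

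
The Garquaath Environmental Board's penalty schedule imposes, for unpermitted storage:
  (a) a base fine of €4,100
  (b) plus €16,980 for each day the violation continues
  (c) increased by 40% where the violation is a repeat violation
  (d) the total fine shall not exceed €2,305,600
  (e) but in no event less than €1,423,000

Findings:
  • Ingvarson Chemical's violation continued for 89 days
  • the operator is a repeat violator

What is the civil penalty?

Per-day component: 89 × €16,980 = €1,511,220
Base plus per-day: €4,100 + €1,511,220 = €1,515,320
Enhancement: 40% of €1,515,320 = €606,128
Enhanced fine: €1,515,320 + €606,128 = €2,121,448
Cap at €2,305,600: €2,121,448 is within the cap, no reduction.
Minimum €1,423,000: €2,121,448 meets the minimum, no increase.

€2,121,448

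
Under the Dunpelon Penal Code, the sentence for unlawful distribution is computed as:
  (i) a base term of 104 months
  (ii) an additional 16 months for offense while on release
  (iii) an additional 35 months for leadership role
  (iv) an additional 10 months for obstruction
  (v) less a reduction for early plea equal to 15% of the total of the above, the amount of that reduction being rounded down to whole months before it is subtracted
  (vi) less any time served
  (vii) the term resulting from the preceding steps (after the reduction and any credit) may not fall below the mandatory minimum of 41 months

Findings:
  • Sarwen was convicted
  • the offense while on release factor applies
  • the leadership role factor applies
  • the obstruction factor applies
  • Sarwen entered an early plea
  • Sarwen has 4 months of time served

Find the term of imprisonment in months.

137 months

Offense while on release enhancement: +16 months
Leadership role enhancement: +35 months
Obstruction enhancement: +10 months
Adjusted term: 104 months + 16 months + 35 months + 10 months = 165 months
Early plea reduction: 15% of 165 months = 24 months (rounded down)
After reduction: 165 − 24 = 141 months
Less time served: 141 months − 4 months = 137 months
Minimum 41 months: 137 months meets the minimum, no increase.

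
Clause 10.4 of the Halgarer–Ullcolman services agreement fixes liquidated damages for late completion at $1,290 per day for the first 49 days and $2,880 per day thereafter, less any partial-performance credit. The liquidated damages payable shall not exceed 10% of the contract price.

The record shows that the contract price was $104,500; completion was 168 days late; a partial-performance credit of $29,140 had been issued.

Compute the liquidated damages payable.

$10,450

First 49 days: 49 × $1,290 = $63,210
Remaining days: (168 − 49) × $2,880 = $342,720
Accrued per-day damages: $63,210 + $342,720 = $405,930
Less partial-performance credit: $405,930 − $29,140 = $376,790
Cap: 10% of $104,500 = $10,450
Cap at $10,450: $376,790 exceeds the cap → $10,450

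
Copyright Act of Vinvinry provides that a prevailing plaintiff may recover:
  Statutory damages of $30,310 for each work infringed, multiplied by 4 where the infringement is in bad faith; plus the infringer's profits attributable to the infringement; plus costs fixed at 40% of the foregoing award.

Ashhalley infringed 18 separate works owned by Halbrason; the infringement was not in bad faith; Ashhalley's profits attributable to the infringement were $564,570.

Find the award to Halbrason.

$1,554,210

Statutory damages: 18 × $30,310 = $545,580
Infringement not in bad faith: no ×4 enhancement.
Combined award: $545,580 + $564,570 = $1,110,150
Costs: 40% of $1,110,150 = $444,060
Award plus costs: $1,110,150 + $444,060 = $1,554,210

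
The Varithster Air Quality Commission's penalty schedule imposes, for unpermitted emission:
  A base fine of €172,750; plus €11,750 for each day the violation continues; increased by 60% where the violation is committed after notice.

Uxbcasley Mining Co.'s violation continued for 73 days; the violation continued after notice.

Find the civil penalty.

€1,648,800

Per-day component: 73 × €11,750 = €857,750
Base plus per-day: €172,750 + €857,750 = €1,030,500
Enhancement: 60% of €1,030,500 = €618,300
Enhanced fine: €1,030,500 + €618,300 = €1,648,800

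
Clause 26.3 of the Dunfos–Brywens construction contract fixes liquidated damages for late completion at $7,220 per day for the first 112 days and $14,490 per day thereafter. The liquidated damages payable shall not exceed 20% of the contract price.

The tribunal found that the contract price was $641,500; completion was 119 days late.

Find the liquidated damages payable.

Liquidated damages: $128,300

First 112 days: 112 × $7,220 = $808,640
Remaining days: (119 − 112) × $14,490 = $101,430
Accrued per-day damages: $808,640 + $101,430 = $910,070
Cap: 20% of $641,500 = $128,300
Cap at $128,300: $910,070 exceeds the cap → $128,300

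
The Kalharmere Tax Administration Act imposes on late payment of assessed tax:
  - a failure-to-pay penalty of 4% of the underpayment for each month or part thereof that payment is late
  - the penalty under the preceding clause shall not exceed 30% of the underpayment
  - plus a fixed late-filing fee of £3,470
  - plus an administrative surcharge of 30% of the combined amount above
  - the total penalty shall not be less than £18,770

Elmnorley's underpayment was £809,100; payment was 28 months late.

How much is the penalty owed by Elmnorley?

Accrued rate: 4% × 28 = 112%, capped at 30% → 30%
Failure-to-pay penalty: 30% of £809,100 = £242,730
Penalty before surcharge: £242,730 + £3,470 = £246,200
Administrative surcharge: 30% of £246,200 = £73,860
Total penalty: £246,200 + £73,860 = £320,060
Minimum £18,770: £320,060 meets the minimum, no increase.

£320,060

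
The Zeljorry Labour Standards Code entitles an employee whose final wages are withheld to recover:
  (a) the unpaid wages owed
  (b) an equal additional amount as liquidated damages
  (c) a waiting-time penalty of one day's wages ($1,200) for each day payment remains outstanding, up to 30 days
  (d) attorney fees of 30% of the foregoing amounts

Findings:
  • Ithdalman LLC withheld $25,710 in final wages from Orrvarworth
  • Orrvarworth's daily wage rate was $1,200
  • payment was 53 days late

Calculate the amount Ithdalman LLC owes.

Liquidated damages (equal amount): $25,710
Penalty days: min(53, 30) = 30
Waiting-time penalty: 30 × $1,200 = $36,000
Subtotal: $25,710 + $25,710 + $36,000 = $87,420
Attorney fees: 30% of $87,420 = $26,226
Total award: $87,420 + $26,226 = $113,646

Total award: $113,646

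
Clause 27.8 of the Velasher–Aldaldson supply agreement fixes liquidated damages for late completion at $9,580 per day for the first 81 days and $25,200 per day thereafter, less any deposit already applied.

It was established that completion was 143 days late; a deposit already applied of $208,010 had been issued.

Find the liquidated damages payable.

$2,130,370

First 81 days: 81 × $9,580 = $775,980
Remaining days: (143 − 81) × $25,200 = $1,562,400
Accrued per-day damages: $775,980 + $1,562,400 = $2,338,380
Less deposit already applied: $2,338,380 − $208,010 = $2,130,370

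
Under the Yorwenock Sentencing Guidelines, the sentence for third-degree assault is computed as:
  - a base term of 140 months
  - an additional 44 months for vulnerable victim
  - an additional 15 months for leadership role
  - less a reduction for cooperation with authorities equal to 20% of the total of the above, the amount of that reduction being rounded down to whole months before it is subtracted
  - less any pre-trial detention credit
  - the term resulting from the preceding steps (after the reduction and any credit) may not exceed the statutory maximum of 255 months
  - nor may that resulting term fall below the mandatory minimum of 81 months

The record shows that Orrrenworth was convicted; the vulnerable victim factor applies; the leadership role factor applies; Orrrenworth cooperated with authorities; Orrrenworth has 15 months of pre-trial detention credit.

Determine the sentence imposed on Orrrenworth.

Vulnerable victim enhancement: +44 months
Leadership role enhancement: +15 months
Adjusted term: 140 months + 44 months + 15 months = 199 months
Cooperation with authorities reduction: 20% of 199 months = 39 months (rounded down)
After reduction: 199 − 39 = 160 months
Less pre-trial detention credit: 160 months − 15 months = 145 months
Cap at 255 months: 145 months is within the cap, no reduction.
Minimum 81 months: 145 months meets the minimum, no increase.

Sentence: 145 months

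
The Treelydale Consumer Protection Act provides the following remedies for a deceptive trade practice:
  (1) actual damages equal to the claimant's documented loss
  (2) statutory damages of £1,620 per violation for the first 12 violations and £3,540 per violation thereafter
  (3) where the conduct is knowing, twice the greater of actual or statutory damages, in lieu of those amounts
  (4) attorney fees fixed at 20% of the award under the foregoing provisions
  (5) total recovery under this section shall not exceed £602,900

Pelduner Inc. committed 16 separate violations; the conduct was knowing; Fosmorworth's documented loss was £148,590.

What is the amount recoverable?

First 12 violations: 12 × £1,620 = £19,440
Remaining violations: (16 − 12) × £3,540 = £14,160
Statutory damages: £19,440 + £14,160 = £33,600
Greater of actual damages (£148,590) or statutory damages (£33,600): £148,590
Doubled: 2 × £148,590 = £297,180
Attorney fees: 20% of £297,180 = £59,436
Total before cap: £297,180 + £59,436 = £356,616
Cap at £602,900: £356,616 is within the cap, no reduction.

£356,616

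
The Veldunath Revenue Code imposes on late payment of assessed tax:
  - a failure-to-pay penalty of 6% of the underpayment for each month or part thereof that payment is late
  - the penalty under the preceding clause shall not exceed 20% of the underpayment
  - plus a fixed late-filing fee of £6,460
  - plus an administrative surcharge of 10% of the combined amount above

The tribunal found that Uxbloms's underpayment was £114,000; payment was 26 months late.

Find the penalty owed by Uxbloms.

£32,186

Accrued rate: 6% × 26 = 156%, capped at 20% → 20%
Failure-to-pay penalty: 20% of £114,000 = £22,800
Penalty before surcharge: £22,800 + £6,460 = £29,260
Administrative surcharge: 10% of £29,260 = £2,926
Total penalty: £29,260 + £2,926 = £32,186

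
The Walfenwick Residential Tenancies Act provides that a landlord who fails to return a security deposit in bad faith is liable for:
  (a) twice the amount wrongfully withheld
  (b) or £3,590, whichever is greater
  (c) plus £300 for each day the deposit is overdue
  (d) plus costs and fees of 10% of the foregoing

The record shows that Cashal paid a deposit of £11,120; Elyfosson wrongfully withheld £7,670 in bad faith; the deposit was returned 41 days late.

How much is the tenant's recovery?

Doubled: 2 × £7,670 = £15,340
Minimum £3,590: £15,340 meets the minimum, no increase.
Late-return penalty: 41 × £300 = £12,300
Damages plus late penalty: £15,340 + £12,300 = £27,640
Costs and fees: 10% of £27,640 = £2,764
Total recovery: £27,640 + £2,764 = £30,404

£30,404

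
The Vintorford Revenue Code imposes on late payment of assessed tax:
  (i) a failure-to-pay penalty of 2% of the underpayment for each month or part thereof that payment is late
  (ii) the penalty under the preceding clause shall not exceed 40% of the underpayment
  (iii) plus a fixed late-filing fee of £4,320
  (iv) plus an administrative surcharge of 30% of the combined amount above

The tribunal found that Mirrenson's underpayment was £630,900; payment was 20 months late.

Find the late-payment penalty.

Penalty: £333,684

Accrued rate: 2% × 20 = 40%, capped at 40% → 40%
Failure-to-pay penalty: 40% of £630,900 = £252,360
Penalty before surcharge: £252,360 + £4,320 = £256,680
Administrative surcharge: 30% of £256,680 = £77,004
Total penalty: £256,680 + £77,004 = £333,684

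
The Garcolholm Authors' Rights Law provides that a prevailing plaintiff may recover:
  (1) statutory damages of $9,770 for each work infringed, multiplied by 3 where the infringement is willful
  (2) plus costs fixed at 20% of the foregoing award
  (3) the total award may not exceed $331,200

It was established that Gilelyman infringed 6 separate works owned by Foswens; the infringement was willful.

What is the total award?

$211,032

Statutory damages: 6 × $9,770 = $58,620
Trebled: 3 × $58,620 = $175,860
Costs: 20% of $175,860 = $35,172
Award plus costs: $175,860 + $35,172 = $211,032
Cap at $331,200: $211,032 is within the cap, no reduction.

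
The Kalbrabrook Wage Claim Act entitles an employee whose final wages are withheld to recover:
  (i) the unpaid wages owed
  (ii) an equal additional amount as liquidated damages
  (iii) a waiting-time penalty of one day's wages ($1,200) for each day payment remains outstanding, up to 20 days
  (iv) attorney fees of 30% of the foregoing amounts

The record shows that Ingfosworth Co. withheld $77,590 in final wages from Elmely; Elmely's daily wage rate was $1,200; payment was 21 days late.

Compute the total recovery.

$232,934

Liquidated damages (equal amount): $77,590
Penalty days: min(21, 20) = 20
Waiting-time penalty: 20 × $1,200 = $24,000
Subtotal: $77,590 + $77,590 + $24,000 = $179,180
Attorney fees: 30% of $179,180 = $53,754
Total award: $179,180 + $53,754 = $232,934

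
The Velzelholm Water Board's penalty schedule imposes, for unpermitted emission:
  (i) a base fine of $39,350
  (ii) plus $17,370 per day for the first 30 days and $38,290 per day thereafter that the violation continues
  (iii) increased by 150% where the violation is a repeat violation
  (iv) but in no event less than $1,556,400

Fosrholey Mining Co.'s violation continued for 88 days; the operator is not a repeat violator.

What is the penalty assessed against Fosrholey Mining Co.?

First 30 days: 30 × $17,370 = $521,100
Remaining days: (88 − 30) × $38,290 = $2,220,820
Per-day component: $521,100 + $2,220,820 = $2,741,920
Base plus per-day: $39,350 + $2,741,920 = $2,781,270
The operator is not a repeat violator: no 150% increase.
Minimum $1,556,400: $2,781,270 meets the minimum, no increase.

$2,781,270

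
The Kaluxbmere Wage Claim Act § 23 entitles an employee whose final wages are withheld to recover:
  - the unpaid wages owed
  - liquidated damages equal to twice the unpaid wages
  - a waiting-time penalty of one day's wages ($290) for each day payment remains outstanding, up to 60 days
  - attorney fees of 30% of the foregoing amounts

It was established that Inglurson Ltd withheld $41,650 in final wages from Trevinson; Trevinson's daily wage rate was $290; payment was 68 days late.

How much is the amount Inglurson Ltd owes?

Doubled: 2 × $41,650 = $83,300
Penalty days: min(68, 60) = 60
Waiting-time penalty: 60 × $290 = $17,400
Subtotal: $41,650 + $83,300 + $17,400 = $142,350
Attorney fees: 30% of $142,350 = $42,705
Total award: $142,350 + $42,705 = $185,055

Total award: $185,055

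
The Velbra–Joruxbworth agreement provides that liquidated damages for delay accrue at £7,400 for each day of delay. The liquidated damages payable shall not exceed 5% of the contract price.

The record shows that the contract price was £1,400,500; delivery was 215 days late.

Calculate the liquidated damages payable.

£70,025

Per-day damages: 215 × £7,400 = £1,591,000
Cap: 5% of £1,400,500 = £70,025
Cap at £70,025: £1,591,000 exceeds the cap → £70,025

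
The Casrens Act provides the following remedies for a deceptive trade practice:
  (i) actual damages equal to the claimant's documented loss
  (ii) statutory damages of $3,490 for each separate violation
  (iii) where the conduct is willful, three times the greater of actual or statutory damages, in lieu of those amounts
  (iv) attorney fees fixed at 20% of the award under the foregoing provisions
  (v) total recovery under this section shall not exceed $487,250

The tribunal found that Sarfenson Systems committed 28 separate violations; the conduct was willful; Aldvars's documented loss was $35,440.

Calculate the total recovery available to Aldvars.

Statutory damages: 28 × $3,490 = $97,720
Greater of actual damages ($35,440) or statutory damages ($97,720): $97,720
Trebled: 3 × $97,720 = $293,160
Attorney fees: 20% of $293,160 = $58,632
Total before cap: $293,160 + $58,632 = $351,792
Cap at $487,250: $351,792 is within the cap, no reduction.

$351,792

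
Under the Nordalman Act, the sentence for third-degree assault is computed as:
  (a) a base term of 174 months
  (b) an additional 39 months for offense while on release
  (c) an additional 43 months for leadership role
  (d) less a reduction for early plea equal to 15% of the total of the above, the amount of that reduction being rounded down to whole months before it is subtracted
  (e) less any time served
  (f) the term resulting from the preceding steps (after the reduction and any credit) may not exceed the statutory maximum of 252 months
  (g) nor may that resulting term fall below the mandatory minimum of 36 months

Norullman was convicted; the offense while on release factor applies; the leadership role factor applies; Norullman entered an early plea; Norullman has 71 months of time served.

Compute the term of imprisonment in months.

147 months

Offense while on release enhancement: +39 months
Leadership role enhancement: +43 months
Adjusted term: 174 months + 39 months + 43 months = 256 months
Early plea reduction: 15% of 256 months = 38 months (rounded down)
After reduction: 256 − 38 = 218 months
Less time served: 218 months − 71 months = 147 months
Cap at 252 months: 147 months is within the cap, no reduction.
Minimum 36 months: 147 months meets the minimum, no increase.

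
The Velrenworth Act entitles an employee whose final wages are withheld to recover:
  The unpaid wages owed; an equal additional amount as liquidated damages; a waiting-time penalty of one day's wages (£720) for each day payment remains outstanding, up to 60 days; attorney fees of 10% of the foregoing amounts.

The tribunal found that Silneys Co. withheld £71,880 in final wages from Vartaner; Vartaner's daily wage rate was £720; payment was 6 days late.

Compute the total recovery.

£162,888

Liquidated damages (equal amount): £71,880
Penalty days: min(6, 60) = 6
Waiting-time penalty: 6 × £720 = £4,320
Subtotal: £71,880 + £71,880 + £4,320 = £148,080
Attorney fees: 10% of £148,080 = £14,808
Total award: £148,080 + £14,808 = £162,888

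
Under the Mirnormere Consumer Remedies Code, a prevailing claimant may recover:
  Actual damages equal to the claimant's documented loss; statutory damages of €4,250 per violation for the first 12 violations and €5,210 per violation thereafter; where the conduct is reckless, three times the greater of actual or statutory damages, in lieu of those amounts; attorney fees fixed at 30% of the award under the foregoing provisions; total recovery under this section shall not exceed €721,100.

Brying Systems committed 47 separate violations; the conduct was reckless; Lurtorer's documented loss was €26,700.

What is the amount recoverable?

Total recovery: €721,100

First 12 violations: 12 × €4,250 = €51,000
Remaining violations: (47 − 12) × €5,210 = €182,350
Statutory damages: €51,000 + €182,350 = €233,350
Greater of actual damages (€26,700) or statutory damages (€233,350): €233,350
Trebled: 3 × €233,350 = €700,050
Attorney fees: 30% of €700,050 = €210,015
Total before cap: €700,050 + €210,015 = €910,065
Cap at €721,100: €910,065 exceeds the cap → €721,100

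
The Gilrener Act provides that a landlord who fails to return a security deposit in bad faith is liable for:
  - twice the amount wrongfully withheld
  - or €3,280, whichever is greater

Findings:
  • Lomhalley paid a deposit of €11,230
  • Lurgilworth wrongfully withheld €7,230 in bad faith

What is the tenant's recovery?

Doubled: 2 × €7,230 = €14,460
Minimum €3,280: €14,460 meets the minimum, no increase.

Recovery: €14,460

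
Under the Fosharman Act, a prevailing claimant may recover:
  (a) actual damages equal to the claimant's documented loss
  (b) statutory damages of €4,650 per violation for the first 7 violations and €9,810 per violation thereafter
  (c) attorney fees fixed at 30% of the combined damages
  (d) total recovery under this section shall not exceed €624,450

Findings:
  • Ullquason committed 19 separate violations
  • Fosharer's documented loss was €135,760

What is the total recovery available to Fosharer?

First 7 violations: 7 × €4,650 = €32,550
Remaining violations: (19 − 7) × €9,810 = €117,720
Statutory damages: €32,550 + €117,720 = €150,270
Combined damages: €135,760 + €150,270 = €286,030
Attorney fees: 30% of €286,030 = €85,809
Total before cap: €286,030 + €85,809 = €371,839
Cap at €624,450: €371,839 is within the cap, no reduction.

€371,839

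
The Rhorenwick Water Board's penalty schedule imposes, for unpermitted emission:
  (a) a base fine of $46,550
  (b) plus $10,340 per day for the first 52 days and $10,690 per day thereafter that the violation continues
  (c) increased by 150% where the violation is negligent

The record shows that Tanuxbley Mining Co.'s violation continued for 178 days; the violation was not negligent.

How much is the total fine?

First 52 days: 52 × $10,340 = $537,680
Remaining days: (178 − 52) × $10,690 = $1,346,940
Per-day component: $537,680 + $1,346,940 = $1,884,620
Base plus per-day: $46,550 + $1,884,620 = $1,931,170
The violation was not negligent: no 150% increase.

$1,931,170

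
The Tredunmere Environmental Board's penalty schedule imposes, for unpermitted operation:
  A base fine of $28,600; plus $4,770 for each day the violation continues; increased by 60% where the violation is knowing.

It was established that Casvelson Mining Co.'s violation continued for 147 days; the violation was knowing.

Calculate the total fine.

Per-day component: 147 × $4,770 = $701,190
Base plus per-day: $28,600 + $701,190 = $729,790
Enhancement: 60% of $729,790 = $437,874
Enhanced fine: $729,790 + $437,874 = $1,167,664

$1,167,664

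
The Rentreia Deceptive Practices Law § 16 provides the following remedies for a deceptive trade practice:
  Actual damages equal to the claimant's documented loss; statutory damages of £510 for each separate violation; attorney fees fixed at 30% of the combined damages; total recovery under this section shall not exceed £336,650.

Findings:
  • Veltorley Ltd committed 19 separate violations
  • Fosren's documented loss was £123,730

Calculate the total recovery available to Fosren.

£173,446

Statutory damages: 19 × £510 = £9,690
Combined damages: £123,730 + £9,690 = £133,420
Attorney fees: 30% of £133,420 = £40,026
Total before cap: £133,420 + £40,026 = £173,446
Cap at £336,650: £173,446 is within the cap, no reduction.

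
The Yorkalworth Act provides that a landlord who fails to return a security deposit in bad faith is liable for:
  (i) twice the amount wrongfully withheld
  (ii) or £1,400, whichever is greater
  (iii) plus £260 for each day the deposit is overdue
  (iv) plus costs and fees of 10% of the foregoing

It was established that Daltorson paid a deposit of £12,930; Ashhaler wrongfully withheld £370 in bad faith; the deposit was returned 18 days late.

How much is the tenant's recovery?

£6,688

Doubled: 2 × £370 = £740
Minimum £1,400: £740 is below the minimum → £1,400
Late-return penalty: 18 × £260 = £4,680
Damages plus late penalty: £1,400 + £4,680 = £6,080
Costs and fees: 10% of £6,080 = £608
Total recovery: £6,080 + £608 = £6,688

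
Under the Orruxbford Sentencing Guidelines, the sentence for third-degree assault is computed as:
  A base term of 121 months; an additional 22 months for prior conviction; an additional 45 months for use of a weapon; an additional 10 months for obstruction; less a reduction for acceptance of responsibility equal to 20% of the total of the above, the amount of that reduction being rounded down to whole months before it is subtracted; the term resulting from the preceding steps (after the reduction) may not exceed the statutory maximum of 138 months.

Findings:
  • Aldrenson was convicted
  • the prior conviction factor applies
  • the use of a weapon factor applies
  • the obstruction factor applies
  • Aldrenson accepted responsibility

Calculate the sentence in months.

Prior conviction enhancement: +22 months
Use of a weapon enhancement: +45 months
Obstruction enhancement: +10 months
Adjusted term: 121 months + 22 months + 45 months + 10 months = 198 months
Acceptance of responsibility reduction: 20% of 198 months = 39 months (rounded down)
After reduction: 198 − 39 = 159 months
Cap at 138 months: 159 months exceeds the cap → 138 months

138 months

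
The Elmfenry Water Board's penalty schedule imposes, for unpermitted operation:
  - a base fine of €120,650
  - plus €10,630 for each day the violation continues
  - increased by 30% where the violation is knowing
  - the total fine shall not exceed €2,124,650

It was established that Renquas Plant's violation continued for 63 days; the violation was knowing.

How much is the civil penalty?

€1,027,442

Per-day component: 63 × €10,630 = €669,690
Base plus per-day: €120,650 + €669,690 = €790,340
Enhancement: 30% of €790,340 = €237,102
Enhanced fine: €790,340 + €237,102 = €1,027,442
Cap at €2,124,650: €1,027,442 is within the cap, no reduction.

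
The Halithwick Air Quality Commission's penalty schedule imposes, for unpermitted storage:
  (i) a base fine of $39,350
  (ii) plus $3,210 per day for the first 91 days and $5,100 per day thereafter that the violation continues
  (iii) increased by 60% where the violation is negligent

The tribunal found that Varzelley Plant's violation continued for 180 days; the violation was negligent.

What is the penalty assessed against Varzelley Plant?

$1,256,576

First 91 days: 91 × $3,210 = $292,110
Remaining days: (180 − 91) × $5,100 = $453,900
Per-day component: $292,110 + $453,900 = $746,010
Base plus per-day: $39,350 + $746,010 = $785,360
Enhancement: 60% of $785,360 = $471,216
Enhanced fine: $785,360 + $471,216 = $1,256,576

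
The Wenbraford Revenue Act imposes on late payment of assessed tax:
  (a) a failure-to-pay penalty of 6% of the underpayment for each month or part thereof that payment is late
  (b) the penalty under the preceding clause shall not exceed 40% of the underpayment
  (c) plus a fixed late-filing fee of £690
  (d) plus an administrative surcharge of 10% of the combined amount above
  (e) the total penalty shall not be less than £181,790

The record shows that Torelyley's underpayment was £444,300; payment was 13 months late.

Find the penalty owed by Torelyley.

Penalty: £196,251

Accrued rate: 6% × 13 = 78%, capped at 40% → 40%
Failure-to-pay penalty: 40% of £444,300 = £177,720
Penalty before surcharge: £177,720 + £690 = £178,410
Administrative surcharge: 10% of £178,410 = £17,841
Total penalty: £178,410 + £17,841 = £196,251
Minimum £181,790: £196,251 meets the minimum, no increase.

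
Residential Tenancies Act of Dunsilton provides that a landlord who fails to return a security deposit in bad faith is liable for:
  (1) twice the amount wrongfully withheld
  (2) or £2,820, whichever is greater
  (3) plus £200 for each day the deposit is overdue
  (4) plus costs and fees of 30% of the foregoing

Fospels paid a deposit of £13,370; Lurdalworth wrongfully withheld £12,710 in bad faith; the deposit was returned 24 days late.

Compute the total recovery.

Doubled: 2 × £12,710 = £25,420
Minimum £2,820: £25,420 meets the minimum, no increase.
Late-return penalty: 24 × £200 = £4,800
Damages plus late penalty: £25,420 + £4,800 = £30,220
Costs and fees: 30% of £30,220 = £9,066
Total recovery: £30,220 + £9,066 = £39,286

£39,286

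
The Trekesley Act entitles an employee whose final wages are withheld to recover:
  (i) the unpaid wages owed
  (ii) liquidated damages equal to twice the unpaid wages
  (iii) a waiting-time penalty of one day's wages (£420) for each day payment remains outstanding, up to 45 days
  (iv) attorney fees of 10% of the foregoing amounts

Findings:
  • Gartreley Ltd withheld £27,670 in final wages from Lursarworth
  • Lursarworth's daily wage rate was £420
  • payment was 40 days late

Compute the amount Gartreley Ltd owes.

Doubled: 2 × £27,670 = £55,340
Penalty days: min(40, 45) = 40
Waiting-time penalty: 40 × £420 = £16,800
Subtotal: £27,670 + £55,340 + £16,800 = £99,810
Attorney fees: 10% of £99,810 = £9,981
Total award: £99,810 + £9,981 = £109,791

£109,791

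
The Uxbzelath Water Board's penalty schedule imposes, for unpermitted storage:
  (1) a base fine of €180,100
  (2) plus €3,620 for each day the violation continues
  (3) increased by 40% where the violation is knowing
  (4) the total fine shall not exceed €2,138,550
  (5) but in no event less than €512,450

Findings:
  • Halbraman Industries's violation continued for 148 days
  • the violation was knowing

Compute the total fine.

Per-day component: 148 × €3,620 = €535,760
Base plus per-day: €180,100 + €535,760 = €715,860
Enhancement: 40% of €715,860 = €286,344
Enhanced fine: €715,860 + €286,344 = €1,002,204
Cap at €2,138,550: €1,002,204 is within the cap, no reduction.
Minimum €512,450: €1,002,204 meets the minimum, no increase.

€1,002,204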